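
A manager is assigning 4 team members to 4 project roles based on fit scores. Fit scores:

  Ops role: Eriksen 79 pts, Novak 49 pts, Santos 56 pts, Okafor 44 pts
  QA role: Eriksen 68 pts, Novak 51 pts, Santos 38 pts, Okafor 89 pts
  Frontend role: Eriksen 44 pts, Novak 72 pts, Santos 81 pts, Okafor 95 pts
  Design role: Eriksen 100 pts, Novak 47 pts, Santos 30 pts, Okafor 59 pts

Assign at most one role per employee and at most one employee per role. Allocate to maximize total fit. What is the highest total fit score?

Max total: 319 pts

Optimal: Eriksen→Design role (100 pts), Novak→Ops role (49 pts), Santos→Frontend role (81 pts), Okafor→QA role (89 pts) — total 100+49+81+89 = 319 pts.
Row-greedy (each employee in turn takes its best remaining role) gives 317 pts, worse by 2.
Next-best assignment: Eriksen→Design role, Novak→Frontend role, Santos→Ops role, Okafor→QA role = 317 pts.
Swapping Santos↔Eriksen (Santos→Design role 30 pts, Eriksen→Frontend role 44 pts) loses 107.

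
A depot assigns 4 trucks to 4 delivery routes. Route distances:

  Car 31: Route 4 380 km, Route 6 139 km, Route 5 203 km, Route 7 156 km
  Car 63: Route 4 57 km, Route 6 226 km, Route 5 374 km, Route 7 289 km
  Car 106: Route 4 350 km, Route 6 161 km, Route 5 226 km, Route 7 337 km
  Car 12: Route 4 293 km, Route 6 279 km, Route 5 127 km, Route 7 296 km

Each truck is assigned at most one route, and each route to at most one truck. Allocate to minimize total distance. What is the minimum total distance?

Minimum total: 501 km

Optimal: Car 31→Route 7 (156 km), Car 63→Route 4 (57 km), Car 106→Route 6 (161 km), Car 12→Route 5 (127 km) — total 156+57+161+127 = 501 km.
Column-greedy (each route in turn goes to its cheapest remaining truck) gives 660 km, worse by 159.
Next-best assignment: Car 31→Route 6, Car 63→Route 4, Car 106→Route 7, Car 12→Route 5 = 660 km.
No other one-to-one assignment undercuts 501 km.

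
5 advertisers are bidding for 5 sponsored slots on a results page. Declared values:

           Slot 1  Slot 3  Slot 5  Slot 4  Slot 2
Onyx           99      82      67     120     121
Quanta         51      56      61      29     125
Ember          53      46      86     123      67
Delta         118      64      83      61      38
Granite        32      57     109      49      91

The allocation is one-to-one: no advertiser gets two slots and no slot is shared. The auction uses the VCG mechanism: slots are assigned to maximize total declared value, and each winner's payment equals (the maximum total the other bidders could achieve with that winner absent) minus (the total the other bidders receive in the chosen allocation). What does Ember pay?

Ember pays $38.

Efficient allocation: Onyx→Slot 3 ($82), Quanta→Slot 2 ($125), Ember→Slot 4 ($123), Delta→Slot 1 ($118), Granite→Slot 5 ($109); total welfare W = $557.
Ember receives Slot 4 at value $123, so the others get W − 123 = $434.
Without Ember: best allocation of the remaining 4 bidders over all 5 slots is Onyx→Slot 4 ($120), Quanta→Slot 2 ($125), Delta→Slot 1 ($118), Granite→Slot 5 ($109), total $472.
VCG payment = (others' best without Ember) − (others' welfare with Ember) = 472 − 434 = $38.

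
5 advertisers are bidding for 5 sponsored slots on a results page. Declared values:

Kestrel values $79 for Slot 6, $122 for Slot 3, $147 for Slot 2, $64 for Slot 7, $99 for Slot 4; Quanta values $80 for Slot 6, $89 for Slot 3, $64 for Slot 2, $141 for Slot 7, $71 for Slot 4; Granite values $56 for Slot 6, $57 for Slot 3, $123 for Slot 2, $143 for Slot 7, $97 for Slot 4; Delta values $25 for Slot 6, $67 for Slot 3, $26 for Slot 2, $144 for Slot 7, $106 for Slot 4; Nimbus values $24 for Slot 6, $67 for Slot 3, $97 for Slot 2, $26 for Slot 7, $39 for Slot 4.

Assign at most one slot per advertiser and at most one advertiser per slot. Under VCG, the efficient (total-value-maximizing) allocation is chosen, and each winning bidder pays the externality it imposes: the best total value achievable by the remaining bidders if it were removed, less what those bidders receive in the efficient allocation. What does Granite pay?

Efficient allocation: Kestrel→Slot 3 ($122), Quanta→Slot 6 ($80), Granite→Slot 7 ($143), Delta→Slot 4 ($106), Nimbus→Slot 2 ($97); total welfare W = $548.
Granite receives Slot 7 at value $143, so the others get W − 143 = $405.
Without Granite: best allocation of the remaining 4 bidders over all 5 slots is Kestrel→Slot 3 ($122), Quanta→Slot 7 ($141), Delta→Slot 4 ($106), Nimbus→Slot 2 ($97), total $466.
VCG payment = (others' best without Granite) − (others' welfare with Granite) = 466 − 405 = $61.

Granite pays $61.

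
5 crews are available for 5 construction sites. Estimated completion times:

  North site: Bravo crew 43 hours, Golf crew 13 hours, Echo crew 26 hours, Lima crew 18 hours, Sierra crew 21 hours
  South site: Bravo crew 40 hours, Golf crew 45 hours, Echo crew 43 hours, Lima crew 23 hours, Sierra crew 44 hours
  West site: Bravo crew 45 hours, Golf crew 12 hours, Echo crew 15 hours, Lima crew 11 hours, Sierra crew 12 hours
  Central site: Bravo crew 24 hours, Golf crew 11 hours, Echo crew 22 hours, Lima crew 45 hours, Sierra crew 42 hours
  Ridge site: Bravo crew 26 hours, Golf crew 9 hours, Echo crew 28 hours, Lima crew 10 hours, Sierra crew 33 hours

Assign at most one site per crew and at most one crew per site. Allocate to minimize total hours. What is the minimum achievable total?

Treat this as an assignment problem: match each crew to one site.
Optimal: Bravo crew→Central site (24 hours), Golf crew→Ridge site (9 hours), Echo crew→West site (15 hours), Lima crew→South site (23 hours), Sierra crew→North site (21 hours) — total 24+9+15+23+21 = 92 hours.
Swapping Bravo crew↔Echo crew (Bravo crew→West site 45 hours, Echo crew→Central site 22 hours) adds 28.

Minimum total: 92 hours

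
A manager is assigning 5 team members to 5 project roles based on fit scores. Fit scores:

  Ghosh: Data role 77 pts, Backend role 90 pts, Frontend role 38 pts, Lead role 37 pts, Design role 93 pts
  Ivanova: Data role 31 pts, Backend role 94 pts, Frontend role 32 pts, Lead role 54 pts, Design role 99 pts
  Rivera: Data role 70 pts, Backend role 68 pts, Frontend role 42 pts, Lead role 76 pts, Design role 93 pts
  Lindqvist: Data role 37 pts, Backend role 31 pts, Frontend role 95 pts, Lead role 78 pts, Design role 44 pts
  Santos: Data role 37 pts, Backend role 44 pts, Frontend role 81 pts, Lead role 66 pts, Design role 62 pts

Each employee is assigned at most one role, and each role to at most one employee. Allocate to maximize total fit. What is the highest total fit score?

Max total: 425 pts

Treat this as an assignment problem: match each employee to one role.
Optimal: Ghosh→Data role (77 pts), Ivanova→Backend role (94 pts), Rivera→Design role (93 pts), Lindqvist→Frontend role (95 pts), Santos→Lead role (66 pts) — total 77+94+93+95+66 = 425 pts.
Max-entry greedy (repeatedly take the single best remaining cell) gives 397 pts, worse by 28.
Next-best assignment: Ghosh→Data role, Ivanova→Backend role, Rivera→Design role, Lindqvist→Lead role, Santos→Frontend role = 423 pts.
Swapping Santos↔Ghosh (Santos→Data role 37 pts, Ghosh→Lead role 37 pts) loses 69.
Checked against all permutations: 425 pts is optimal.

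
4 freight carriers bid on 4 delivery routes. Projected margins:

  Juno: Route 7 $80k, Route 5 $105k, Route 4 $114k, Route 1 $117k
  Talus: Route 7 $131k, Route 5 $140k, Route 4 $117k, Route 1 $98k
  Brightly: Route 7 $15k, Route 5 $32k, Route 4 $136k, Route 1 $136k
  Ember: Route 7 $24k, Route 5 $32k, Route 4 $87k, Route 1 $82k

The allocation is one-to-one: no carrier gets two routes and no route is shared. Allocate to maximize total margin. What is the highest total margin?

This is a one-to-one assignment (maximum-weight bipartite matching).
Optimal: Juno→Route 5 ($105k), Talus→Route 7 ($131k), Brightly→Route 1 ($136k), Ember→Route 4 ($87k) — total 105+131+136+87 = $459k.
Row-greedy (each carrier in turn takes its best remaining route) gives $417k, worse by 42.
Next-best assignment: Juno→Route 5, Talus→Route 7, Brightly→Route 4, Ember→Route 1 = $454k.
Swapping Talus↔Juno (Talus→Route 5 $140k, Juno→Route 7 $80k) loses 16.
Checked against all permutations: $459k is optimal.

Max total: $459k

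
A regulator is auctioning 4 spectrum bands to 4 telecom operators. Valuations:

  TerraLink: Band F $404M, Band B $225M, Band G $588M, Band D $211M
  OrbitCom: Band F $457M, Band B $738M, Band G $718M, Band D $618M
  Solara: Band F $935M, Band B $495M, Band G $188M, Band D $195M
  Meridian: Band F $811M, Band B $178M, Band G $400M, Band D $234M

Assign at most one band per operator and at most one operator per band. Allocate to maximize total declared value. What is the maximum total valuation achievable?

This is a one-to-one assignment (maximum-weight bipartite matching).
Optimal: TerraLink→Band G ($588M), OrbitCom→Band D ($618M), Solara→Band B ($495M), Meridian→Band F ($811M) — total 588+618+495+811 = $2512M.
Row-greedy (each operator in turn takes its best remaining band) gives $2495M, worse by 17.
Next-best assignment: TerraLink→Band G, OrbitCom→Band B, Solara→Band F, Meridian→Band D = $2495M.
Swapping Meridian↔OrbitCom (Meridian→Band D $234M, OrbitCom→Band F $457M) loses 738.

Maximum total: $2512M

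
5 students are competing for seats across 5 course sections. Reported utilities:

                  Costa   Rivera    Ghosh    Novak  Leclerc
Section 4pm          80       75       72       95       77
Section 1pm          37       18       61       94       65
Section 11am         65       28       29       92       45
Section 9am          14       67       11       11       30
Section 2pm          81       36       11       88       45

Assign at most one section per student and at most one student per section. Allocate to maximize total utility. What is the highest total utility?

Max total: 378 points

Optimal: Costa→Section 2pm (81 points), Rivera→Section 9am (67 points), Ghosh→Section 1pm (61 points), Novak→Section 11am (92 points), Leclerc→Section 4pm (77 points) — total 81+67+61+92+77 = 378 points.
Row-greedy (each student in turn takes its best remaining section) gives 339 points, worse by 39.
Next-best assignment: Costa→Section 2pm, Rivera→Section 9am, Ghosh→Section 4pm, Novak→Section 11am, Leclerc→Section 1pm = 377 points.
Every other assignment is strictly worse.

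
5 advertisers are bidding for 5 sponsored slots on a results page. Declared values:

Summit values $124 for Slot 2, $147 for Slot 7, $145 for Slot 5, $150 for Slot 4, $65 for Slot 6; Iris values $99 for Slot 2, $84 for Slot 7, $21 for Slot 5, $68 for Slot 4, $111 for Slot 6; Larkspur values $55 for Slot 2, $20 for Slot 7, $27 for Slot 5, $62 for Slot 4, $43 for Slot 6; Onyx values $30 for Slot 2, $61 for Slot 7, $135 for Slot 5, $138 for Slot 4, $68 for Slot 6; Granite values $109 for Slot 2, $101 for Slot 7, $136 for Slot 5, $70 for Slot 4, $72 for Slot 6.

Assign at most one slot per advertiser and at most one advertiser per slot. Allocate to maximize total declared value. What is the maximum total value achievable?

Optimal: Summit→Slot 7 ($147), Iris→Slot 6 ($111), Larkspur→Slot 2 ($55), Onyx→Slot 4 ($138), Granite→Slot 5 ($136) — total 147+111+55+138+136 = $587.

Max total: $587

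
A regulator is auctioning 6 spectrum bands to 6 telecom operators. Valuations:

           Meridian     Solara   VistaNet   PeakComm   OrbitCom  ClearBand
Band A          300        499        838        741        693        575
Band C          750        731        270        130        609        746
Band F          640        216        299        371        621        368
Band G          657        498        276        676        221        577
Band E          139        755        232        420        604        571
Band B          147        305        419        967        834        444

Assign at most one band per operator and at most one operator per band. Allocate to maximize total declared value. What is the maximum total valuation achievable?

Optimal: Meridian→Band G ($657M), Solara→Band E ($755M), VistaNet→Band A ($838M), PeakComm→Band B ($967M), OrbitCom→Band F ($621M), ClearBand→Band C ($746M) — total 657+755+838+967+621+746 = $4584M.
Max-entry greedy (repeatedly take the single best remaining cell) gives $4508M, worse by 76.
Every other assignment is strictly worse.

Max total: $4584M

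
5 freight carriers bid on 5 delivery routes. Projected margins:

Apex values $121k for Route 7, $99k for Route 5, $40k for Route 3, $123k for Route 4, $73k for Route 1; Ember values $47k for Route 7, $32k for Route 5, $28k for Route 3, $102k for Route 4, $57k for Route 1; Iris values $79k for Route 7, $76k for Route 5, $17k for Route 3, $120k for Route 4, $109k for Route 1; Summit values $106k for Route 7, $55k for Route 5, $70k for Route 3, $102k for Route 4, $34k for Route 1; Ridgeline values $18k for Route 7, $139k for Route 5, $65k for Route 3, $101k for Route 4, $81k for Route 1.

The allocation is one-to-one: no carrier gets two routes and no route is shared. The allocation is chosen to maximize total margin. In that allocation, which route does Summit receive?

Optimal: Apex→Route 7 ($121k), Ember→Route 4 ($102k), Iris→Route 1 ($109k), Summit→Route 3 ($70k), Ridgeline→Route 5 ($139k) — total 121+102+109+70+139 = $541k.
Max-entry greedy (repeatedly take the single best remaining cell) gives $505k, worse by 36.
Swapping Ember↔Apex (Ember→Route 7 $47k, Apex→Route 4 $123k) loses 53.
Summit's own top route is Route 7 ($106k), but forcing Summit→Route 7 and reassigning the rest optimally gives only $505k — worse by 36.

Summit receives Route 3.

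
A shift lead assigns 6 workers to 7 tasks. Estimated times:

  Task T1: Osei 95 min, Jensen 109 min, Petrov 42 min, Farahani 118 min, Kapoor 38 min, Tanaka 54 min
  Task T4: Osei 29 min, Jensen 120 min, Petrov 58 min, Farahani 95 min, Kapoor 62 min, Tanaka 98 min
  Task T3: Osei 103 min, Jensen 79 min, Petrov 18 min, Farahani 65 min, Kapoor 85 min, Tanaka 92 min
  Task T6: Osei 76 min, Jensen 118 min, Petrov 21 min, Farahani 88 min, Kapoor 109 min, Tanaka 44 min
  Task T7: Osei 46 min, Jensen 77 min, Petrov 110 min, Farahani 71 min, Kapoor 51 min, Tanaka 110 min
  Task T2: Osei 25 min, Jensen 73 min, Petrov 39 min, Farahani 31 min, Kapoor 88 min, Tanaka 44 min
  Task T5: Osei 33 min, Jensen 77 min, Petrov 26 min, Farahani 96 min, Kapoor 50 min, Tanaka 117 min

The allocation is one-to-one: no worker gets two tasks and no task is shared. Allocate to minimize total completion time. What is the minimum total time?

Optimal: Osei→Task T4 (29 min), Jensen→Task T7 (77 min), Petrov→Task T3 (18 min), Farahani→Task T2 (31 min), Kapoor→Task T1 (38 min), Tanaka→Task T6 (44 min) — total 29+77+18+31+38+44 = 237 min.
Checked against all permutations: 237 min is optimal.

Min total: 237 min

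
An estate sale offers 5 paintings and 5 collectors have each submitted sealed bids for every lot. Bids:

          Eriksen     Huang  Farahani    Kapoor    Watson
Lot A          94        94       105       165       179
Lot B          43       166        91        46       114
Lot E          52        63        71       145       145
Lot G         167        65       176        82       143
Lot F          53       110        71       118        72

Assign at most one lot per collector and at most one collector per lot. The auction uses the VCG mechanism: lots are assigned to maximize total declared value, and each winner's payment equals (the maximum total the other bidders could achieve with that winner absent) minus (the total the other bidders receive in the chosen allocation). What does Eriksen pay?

Eriksen pays $105.

Efficient allocation: Eriksen→Lot G ($167), Huang→Lot B ($166), Farahani→Lot F ($71), Kapoor→Lot E ($145), Watson→Lot A ($179); total welfare W = $728.
Eriksen receives Lot G at value $167, so the others get W − 167 = $561.
Without Eriksen: best allocation of the remaining 4 bidders over all 5 lots is Huang→Lot B ($166), Farahani→Lot G ($176), Kapoor→Lot E ($145), Watson→Lot A ($179), total $666.
VCG payment = (others' best without Eriksen) − (others' welfare with Eriksen) = 666 − 561 = $105.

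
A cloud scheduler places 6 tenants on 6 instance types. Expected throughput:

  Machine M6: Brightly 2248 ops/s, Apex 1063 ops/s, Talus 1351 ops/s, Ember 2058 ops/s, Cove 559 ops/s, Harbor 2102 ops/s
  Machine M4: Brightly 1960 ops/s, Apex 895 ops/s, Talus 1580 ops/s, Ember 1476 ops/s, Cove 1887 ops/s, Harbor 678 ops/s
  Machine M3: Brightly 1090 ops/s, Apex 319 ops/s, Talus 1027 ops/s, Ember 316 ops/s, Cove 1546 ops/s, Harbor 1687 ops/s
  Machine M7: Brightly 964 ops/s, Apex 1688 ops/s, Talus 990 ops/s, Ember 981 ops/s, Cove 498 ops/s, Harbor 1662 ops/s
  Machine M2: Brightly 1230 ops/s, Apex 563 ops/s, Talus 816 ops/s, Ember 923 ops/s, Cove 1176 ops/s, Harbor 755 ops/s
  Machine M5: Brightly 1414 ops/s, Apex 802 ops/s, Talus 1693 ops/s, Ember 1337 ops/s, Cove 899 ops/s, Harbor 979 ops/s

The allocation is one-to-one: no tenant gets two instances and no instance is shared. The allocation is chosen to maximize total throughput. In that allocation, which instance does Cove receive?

Cove receives Machine M2.

Optimal: Brightly→Machine M4 (1960 ops/s), Apex→Machine M7 (1688 ops/s), Talus→Machine M5 (1693 ops/s), Ember→Machine M6 (2058 ops/s), Cove→Machine M2 (1176 ops/s), Harbor→Machine M3 (1687 ops/s) — total 1960+1688+1693+2058+1176+1687 = 10262 ops/s.
Checked against all permutations: 10262 ops/s is optimal.
Cove's own top instance is Machine M4 (1887 ops/s), but forcing Cove→Machine M4 and reassigning the rest optimally gives only 10243 ops/s — worse by 19.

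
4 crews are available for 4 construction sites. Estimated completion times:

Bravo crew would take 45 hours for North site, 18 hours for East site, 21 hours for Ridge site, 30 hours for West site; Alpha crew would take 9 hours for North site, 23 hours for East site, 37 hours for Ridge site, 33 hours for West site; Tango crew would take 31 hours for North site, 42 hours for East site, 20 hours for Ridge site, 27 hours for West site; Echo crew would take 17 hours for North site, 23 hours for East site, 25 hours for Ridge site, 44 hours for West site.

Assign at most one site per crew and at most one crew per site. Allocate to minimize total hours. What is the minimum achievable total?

This is the linear assignment problem.
Optimal: Bravo crew→East site (18 hours), Alpha crew→North site (9 hours), Tango crew→West site (27 hours), Echo crew→Ridge site (25 hours) — total 18+9+27+25 = 79 hours.
Min-entry greedy (repeatedly take the single cheapest remaining cell) gives 91 hours, worse by 12.

Minimum total: 79 hours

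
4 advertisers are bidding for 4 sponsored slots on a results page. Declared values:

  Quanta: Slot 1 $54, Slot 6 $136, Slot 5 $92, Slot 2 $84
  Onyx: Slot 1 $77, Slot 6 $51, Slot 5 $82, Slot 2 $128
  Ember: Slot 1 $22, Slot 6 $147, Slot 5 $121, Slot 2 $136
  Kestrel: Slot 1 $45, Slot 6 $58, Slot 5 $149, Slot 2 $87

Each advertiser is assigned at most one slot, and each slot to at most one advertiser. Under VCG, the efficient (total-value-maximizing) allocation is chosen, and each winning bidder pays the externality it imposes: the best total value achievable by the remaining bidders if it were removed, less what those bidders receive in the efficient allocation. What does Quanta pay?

Efficient allocation: Quanta→Slot 6 ($136), Onyx→Slot 1 ($77), Ember→Slot 2 ($136), Kestrel→Slot 5 ($149); total welfare W = $498.
Quanta receives Slot 6 at value $136, so the others get W − 136 = $362.
Without Quanta: best allocation of the remaining 3 bidders over all 4 slots is Onyx→Slot 2 ($128), Ember→Slot 6 ($147), Kestrel→Slot 5 ($149), total $424.
VCG payment = (others' best without Quanta) − (others' welfare with Quanta) = 424 − 362 = $62.

Quanta pays $62.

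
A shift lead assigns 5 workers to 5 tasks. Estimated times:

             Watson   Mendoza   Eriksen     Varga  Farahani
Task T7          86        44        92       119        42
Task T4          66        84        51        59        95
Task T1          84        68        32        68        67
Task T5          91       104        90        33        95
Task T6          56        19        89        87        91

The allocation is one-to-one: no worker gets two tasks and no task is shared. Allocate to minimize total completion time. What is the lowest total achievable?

Min total: 192 min

Optimal: Watson→Task T4 (66 min), Mendoza→Task T6 (19 min), Eriksen→Task T1 (32 min), Varga→Task T5 (33 min), Farahani→Task T7 (42 min) — total 66+19+32+33+42 = 192 min.
Row-greedy (each worker in turn takes its cheapest remaining task) gives 260 min, worse by 68.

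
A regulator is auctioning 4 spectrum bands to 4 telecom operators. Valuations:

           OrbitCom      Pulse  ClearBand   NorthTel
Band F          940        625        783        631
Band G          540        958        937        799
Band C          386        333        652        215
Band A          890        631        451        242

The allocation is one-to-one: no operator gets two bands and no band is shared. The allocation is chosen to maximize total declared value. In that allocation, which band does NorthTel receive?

Optimal: OrbitCom→Band A ($890M), Pulse→Band G ($958M), ClearBand→Band C ($652M), NorthTel→Band F ($631M) — total 890+958+652+631 = $3131M.
Row-greedy (each operator in turn takes its best remaining band) gives $2792M, worse by 339.
Next-best assignment: OrbitCom→Band F, Pulse→Band A, ClearBand→Band C, NorthTel→Band G = $3022M.
No other one-to-one assignment exceeds $3131M.
NorthTel's own top band is Band G ($799M), but forcing NorthTel→Band G and reassigning the rest optimally gives only $3022M — worse by 109.

NorthTel receives Band F.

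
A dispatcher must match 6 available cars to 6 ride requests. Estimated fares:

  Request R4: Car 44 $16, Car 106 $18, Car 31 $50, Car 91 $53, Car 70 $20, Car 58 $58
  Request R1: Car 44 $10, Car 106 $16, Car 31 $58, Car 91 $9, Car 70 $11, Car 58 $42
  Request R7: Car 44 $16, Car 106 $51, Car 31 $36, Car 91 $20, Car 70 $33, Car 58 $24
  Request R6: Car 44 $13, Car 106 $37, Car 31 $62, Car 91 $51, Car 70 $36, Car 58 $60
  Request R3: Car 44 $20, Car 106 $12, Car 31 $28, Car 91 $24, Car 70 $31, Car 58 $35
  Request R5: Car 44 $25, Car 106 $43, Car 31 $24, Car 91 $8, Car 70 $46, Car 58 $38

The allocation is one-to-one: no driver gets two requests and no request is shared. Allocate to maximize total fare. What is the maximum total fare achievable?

This is a one-to-one assignment (maximum-weight bipartite matching).
Optimal: Car 44→Request R3 ($20), Car 106→Request R7 ($51), Car 31→Request R1 ($58), Car 91→Request R4 ($53), Car 70→Request R5 ($46), Car 58→Request R6 ($60) — total 20+51+58+53+46+60 = $288.
Row-greedy (each driver in turn takes its best remaining request) gives $264, worse by 24.
Swapping Car 91↔Car 44 (Car 91→Request R3 $24, Car 44→Request R4 $16) loses 33.

Maximum total: $288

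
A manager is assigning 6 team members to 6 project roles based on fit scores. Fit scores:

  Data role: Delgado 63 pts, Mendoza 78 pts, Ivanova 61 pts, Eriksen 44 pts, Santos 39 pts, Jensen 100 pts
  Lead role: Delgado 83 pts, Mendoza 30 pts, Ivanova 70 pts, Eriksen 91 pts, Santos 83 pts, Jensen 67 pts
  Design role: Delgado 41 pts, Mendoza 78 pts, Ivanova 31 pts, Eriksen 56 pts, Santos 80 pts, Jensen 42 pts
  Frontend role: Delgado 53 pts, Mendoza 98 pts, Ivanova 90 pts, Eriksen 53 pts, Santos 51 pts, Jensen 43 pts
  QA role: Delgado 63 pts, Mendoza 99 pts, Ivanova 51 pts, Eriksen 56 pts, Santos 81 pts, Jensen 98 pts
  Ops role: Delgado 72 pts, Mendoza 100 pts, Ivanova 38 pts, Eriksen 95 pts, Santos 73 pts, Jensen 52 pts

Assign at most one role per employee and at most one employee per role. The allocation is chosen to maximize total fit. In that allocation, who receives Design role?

Optimal: Delgado→Lead role (83 pts), Mendoza→QA role (99 pts), Ivanova→Frontend role (90 pts), Eriksen→Ops role (95 pts), Santos→Design role (80 pts), Jensen→Data role (100 pts) — total 83+99+90+95+80+100 = 547 pts.
Row-greedy (each employee in turn takes its best remaining role) gives 510 pts, worse by 37.
Swapping Ivanova↔Jensen (Ivanova→Data role 61 pts, Jensen→Frontend role 43 pts) loses 86.
Santos's own top role is Lead role (83 pts), but forcing Santos→Lead role and reassigning the rest optimally gives only 509 pts — worse by 38.

Santos receives Design role.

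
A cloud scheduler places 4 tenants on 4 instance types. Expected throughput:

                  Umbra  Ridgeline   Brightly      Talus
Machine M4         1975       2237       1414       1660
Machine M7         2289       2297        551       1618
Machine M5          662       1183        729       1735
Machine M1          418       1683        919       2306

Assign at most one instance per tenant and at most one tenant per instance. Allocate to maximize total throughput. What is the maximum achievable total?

Maximum total: 7561 ops/s

Treat this as an assignment problem: match each tenant to one instance.
Optimal: Umbra→Machine M7 (2289 ops/s), Ridgeline→Machine M4 (2237 ops/s), Brightly→Machine M5 (729 ops/s), Talus→Machine M1 (2306 ops/s) — total 2289+2237+729+2306 = 7561 ops/s.
Row-greedy (each tenant in turn takes its best remaining instance) gives 7180 ops/s, worse by 381.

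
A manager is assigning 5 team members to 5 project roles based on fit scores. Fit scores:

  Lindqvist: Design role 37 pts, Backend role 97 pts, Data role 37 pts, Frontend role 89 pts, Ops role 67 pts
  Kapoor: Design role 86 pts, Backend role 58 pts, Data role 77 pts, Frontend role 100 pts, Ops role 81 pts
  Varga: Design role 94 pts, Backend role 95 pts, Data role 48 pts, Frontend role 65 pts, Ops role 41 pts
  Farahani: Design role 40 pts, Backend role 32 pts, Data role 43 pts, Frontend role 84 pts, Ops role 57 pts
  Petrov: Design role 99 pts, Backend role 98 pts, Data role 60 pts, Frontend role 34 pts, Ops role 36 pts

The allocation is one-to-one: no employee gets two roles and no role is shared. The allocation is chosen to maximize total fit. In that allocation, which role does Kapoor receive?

Kapoor receives Data role.

This is a one-to-one assignment (maximum-weight bipartite matching).
Optimal: Lindqvist→Ops role (67 pts), Kapoor→Data role (77 pts), Varga→Backend role (95 pts), Farahani→Frontend role (84 pts), Petrov→Design role (99 pts) — total 67+77+95+84+99 = 422 pts.
Column-greedy (each role in turn goes to its best remaining employee) gives 398 pts, worse by 24.
No other one-to-one assignment exceeds 422 pts.
Kapoor's own top role is Frontend role (100 pts), but forcing Kapoor→Frontend role and reassigning the rest optimally gives only 408 pts — worse by 14.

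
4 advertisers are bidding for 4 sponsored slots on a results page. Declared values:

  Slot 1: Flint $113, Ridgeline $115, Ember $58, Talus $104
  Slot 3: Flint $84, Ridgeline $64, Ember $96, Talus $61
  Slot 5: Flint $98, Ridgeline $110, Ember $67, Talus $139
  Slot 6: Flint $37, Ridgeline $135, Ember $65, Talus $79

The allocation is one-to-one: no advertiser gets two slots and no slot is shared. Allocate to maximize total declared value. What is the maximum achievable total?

This is the linear assignment problem.
Optimal: Flint→Slot 1 ($113), Ridgeline→Slot 6 ($135), Ember→Slot 3 ($96), Talus→Slot 5 ($139) — total 113+135+96+139 = $483.
Column-greedy (each slot in turn goes to its best remaining advertiser) gives $387, worse by 96.
Next-best assignment: Flint→Slot 5, Ridgeline→Slot 6, Ember→Slot 3, Talus→Slot 1 = $433.

Max total: $483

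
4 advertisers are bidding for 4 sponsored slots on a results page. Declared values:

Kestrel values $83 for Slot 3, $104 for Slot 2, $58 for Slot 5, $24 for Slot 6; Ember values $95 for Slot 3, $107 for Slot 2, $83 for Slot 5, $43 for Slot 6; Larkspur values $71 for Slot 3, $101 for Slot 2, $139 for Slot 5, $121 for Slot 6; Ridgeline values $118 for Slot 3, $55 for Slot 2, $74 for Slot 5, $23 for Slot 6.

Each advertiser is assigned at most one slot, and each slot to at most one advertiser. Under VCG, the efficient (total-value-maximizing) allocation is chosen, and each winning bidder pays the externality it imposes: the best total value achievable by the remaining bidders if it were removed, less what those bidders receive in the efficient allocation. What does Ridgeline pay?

Ridgeline pays $30.

Efficient allocation: Kestrel→Slot 2 ($104), Ember→Slot 5 ($83), Larkspur→Slot 6 ($121), Ridgeline→Slot 3 ($118); total welfare W = $426.
Ridgeline receives Slot 3 at value $118, so the others get W − 118 = $308.
Without Ridgeline: best allocation of the remaining 3 bidders over all 4 slots is Kestrel→Slot 2 ($104), Ember→Slot 3 ($95), Larkspur→Slot 5 ($139), total $338.
VCG payment = (others' best without Ridgeline) − (others' welfare with Ridgeline) = 338 − 308 = $30.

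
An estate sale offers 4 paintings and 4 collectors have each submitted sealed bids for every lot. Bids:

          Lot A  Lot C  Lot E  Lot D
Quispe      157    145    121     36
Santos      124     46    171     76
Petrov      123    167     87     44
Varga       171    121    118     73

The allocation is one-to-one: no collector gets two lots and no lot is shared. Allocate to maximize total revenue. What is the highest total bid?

Treat this as an assignment problem: match each collector to one lot.
Optimal: Quispe→Lot A ($157), Santos→Lot E ($171), Petrov→Lot C ($167), Varga→Lot D ($73) — total 157+171+167+73 = $568.
Column-greedy (each lot in turn goes to its best remaining collector) gives $545, worse by 23.
Swapping Varga↔Quispe (Varga→Lot A $171, Quispe→Lot D $36) loses 23.

Max total: $568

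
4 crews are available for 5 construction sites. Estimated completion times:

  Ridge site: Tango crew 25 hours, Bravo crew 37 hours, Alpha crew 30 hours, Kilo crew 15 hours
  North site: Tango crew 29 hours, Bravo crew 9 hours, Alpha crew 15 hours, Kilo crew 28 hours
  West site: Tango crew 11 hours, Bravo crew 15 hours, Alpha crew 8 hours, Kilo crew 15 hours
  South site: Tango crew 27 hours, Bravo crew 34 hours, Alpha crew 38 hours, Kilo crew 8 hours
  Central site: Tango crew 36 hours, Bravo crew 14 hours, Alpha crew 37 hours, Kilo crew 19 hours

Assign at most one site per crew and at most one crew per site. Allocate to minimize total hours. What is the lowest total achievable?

Optimal: Tango crew→West site (11 hours), Bravo crew→Central site (14 hours), Alpha crew→North site (15 hours), Kilo crew→South site (8 hours) — total 11+14+15+8 = 48 hours.
Column-greedy (each site in turn goes to its cheapest remaining crew) gives 59 hours, worse by 11.

Minimum total: 48 hours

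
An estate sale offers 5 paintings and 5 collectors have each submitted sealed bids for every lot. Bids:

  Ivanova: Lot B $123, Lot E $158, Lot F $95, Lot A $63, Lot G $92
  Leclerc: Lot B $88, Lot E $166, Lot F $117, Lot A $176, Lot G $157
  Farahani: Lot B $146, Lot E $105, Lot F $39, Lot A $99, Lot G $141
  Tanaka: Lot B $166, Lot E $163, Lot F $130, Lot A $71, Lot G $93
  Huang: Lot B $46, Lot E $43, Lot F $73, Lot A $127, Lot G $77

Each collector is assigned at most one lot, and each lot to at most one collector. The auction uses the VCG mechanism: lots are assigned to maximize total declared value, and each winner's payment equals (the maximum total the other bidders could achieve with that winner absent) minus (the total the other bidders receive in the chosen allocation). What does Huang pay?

Efficient allocation: Ivanova→Lot E ($158), Leclerc→Lot G ($157), Farahani→Lot B ($146), Tanaka→Lot F ($130), Huang→Lot A ($127); total welfare W = $718.
Huang receives Lot A at value $127, so the others get W − 127 = $591.
Without Huang: best allocation of the remaining 4 bidders over all 5 lots is Ivanova→Lot E ($158), Leclerc→Lot A ($176), Farahani→Lot G ($141), Tanaka→Lot B ($166), total $641.
VCG payment = (others' best without Huang) − (others' welfare with Huang) = 641 − 591 = $50.

Huang pays $50.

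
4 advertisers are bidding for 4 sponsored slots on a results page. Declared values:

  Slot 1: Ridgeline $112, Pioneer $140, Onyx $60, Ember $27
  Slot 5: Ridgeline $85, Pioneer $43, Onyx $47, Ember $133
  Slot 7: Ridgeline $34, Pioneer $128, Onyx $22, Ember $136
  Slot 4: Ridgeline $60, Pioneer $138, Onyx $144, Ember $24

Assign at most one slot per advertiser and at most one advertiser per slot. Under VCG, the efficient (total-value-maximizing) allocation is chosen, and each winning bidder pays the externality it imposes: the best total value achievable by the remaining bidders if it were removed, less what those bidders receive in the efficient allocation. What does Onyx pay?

Efficient allocation: Ridgeline→Slot 1 ($112), Pioneer→Slot 7 ($128), Onyx→Slot 4 ($144), Ember→Slot 5 ($133); total welfare W = $517.
Onyx receives Slot 4 at value $144, so the others get W − 144 = $373.
Without Onyx: best allocation of the remaining 3 bidders over all 4 slots is Ridgeline→Slot 1 ($112), Pioneer→Slot 4 ($138), Ember→Slot 7 ($136), total $386.
VCG payment = (others' best without Onyx) − (others' welfare with Onyx) = 386 − 373 = $13.

Onyx pays $13.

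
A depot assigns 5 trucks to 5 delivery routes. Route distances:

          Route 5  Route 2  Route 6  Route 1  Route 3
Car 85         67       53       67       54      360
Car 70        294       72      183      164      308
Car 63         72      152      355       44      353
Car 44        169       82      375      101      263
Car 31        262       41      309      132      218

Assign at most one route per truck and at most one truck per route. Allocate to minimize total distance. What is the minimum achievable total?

Optimal: Car 85→Route 6 (67 km), Car 70→Route 2 (72 km), Car 63→Route 5 (72 km), Car 44→Route 1 (101 km), Car 31→Route 3 (218 km) — total 67+72+72+101+218 = 530 km.
Next-best assignment: Car 85→Route 6, Car 70→Route 2, Car 63→Route 1, Car 44→Route 5, Car 31→Route 3 = 570 km.
Swapping Car 44↔Car 31 (Car 44→Route 3 263 km, Car 31→Route 1 132 km) adds 76.
Checked against all permutations: 530 km is optimal.

Minimum total: 530 km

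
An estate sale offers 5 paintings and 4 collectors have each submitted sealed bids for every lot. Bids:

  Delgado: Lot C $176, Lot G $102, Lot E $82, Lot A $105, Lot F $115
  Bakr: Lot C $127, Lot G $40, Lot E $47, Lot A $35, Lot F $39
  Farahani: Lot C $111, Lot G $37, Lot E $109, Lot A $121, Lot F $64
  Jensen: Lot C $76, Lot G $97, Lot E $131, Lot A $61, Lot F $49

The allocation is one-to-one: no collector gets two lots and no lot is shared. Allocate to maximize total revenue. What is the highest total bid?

Treat this as an assignment problem: match each collector to one lot.
Optimal: Delgado→Lot F ($115), Bakr→Lot C ($127), Farahani→Lot A ($121), Jensen→Lot E ($131) — total 115+127+121+131 = $494.
Max-entry greedy (repeatedly take the single best remaining cell) gives $468, worse by 26.

Maximum total: $494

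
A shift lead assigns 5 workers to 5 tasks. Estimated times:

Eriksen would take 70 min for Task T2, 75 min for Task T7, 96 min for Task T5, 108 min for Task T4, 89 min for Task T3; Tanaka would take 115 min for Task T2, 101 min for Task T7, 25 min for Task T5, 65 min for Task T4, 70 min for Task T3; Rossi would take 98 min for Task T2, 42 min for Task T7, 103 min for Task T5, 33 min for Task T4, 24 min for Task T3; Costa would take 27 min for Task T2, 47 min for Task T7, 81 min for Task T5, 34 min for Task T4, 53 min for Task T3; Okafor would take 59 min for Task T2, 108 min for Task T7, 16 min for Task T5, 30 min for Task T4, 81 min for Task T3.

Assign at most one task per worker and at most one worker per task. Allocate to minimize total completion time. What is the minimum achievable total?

Optimal: Eriksen→Task T7 (75 min), Tanaka→Task T5 (25 min), Rossi→Task T3 (24 min), Costa→Task T2 (27 min), Okafor→Task T4 (30 min) — total 75+25+24+27+30 = 181 min.
Row-greedy (each worker in turn takes its cheapest remaining task) gives 261 min, worse by 80.
Next-best assignment: Eriksen→Task T2, Tanaka→Task T5, Rossi→Task T3, Costa→Task T7, Okafor→Task T4 = 196 min.

Minimum total: 181 min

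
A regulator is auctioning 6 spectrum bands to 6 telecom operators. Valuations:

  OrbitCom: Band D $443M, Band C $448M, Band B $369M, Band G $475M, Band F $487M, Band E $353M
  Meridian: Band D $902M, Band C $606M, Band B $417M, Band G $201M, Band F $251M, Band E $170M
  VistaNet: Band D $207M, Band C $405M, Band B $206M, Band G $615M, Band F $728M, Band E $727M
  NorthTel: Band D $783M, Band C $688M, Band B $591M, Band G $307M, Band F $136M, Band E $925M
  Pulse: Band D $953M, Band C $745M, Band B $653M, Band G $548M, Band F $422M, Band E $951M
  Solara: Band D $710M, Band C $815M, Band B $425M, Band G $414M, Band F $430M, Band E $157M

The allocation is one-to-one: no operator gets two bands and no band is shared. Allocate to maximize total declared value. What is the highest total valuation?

Optimal: OrbitCom→Band G ($475M), Meridian→Band D ($902M), VistaNet→Band F ($728M), NorthTel→Band E ($925M), Pulse→Band B ($653M), Solara→Band C ($815M) — total 475+902+728+925+653+815 = $4498M.
Row-greedy (each operator in turn takes its best remaining band) gives $3871M, worse by 627.

Max total: $4498M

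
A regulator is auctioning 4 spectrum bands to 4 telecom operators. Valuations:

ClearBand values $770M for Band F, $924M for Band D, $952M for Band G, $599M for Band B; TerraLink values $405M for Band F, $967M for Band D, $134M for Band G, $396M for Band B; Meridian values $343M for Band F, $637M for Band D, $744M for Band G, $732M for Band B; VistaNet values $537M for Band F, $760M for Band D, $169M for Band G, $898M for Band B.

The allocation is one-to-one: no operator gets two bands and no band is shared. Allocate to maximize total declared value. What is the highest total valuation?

Max total: $3379M

This is the linear assignment problem.
Optimal: ClearBand→Band F ($770M), TerraLink→Band D ($967M), Meridian→Band G ($744M), VistaNet→Band B ($898M) — total 770+967+744+898 = $3379M.
Max-entry greedy (repeatedly take the single best remaining cell) gives $3160M, worse by 219.
Swapping TerraLink↔ClearBand (TerraLink→Band F $405M, ClearBand→Band D $924M) loses 408.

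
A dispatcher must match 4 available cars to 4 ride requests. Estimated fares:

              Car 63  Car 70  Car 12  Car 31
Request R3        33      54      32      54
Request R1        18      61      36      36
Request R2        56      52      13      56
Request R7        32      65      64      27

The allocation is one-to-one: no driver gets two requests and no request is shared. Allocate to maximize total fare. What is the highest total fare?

Optimal: Car 63→Request R2 ($56), Car 70→Request R1 ($61), Car 12→Request R7 ($64), Car 31→Request R3 ($54) — total 56+61+64+54 = $235.
Row-greedy (each driver in turn takes its best remaining request) gives $211, worse by 24.
Swapping Car 70↔Car 12 (Car 70→Request R7 $65, Car 12→Request R1 $36) loses 24.

Max total: $235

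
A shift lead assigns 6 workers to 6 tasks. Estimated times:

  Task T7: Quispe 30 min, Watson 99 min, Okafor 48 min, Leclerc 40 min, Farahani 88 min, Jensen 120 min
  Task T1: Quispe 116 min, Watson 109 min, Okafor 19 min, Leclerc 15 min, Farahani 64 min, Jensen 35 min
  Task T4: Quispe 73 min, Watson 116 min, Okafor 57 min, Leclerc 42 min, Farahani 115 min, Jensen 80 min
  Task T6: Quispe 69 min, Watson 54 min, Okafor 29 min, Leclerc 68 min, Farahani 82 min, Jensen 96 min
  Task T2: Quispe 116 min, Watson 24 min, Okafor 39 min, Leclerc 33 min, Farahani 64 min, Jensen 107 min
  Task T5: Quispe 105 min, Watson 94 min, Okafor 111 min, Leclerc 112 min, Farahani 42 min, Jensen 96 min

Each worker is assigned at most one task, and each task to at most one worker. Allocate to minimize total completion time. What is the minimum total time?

Min total: 202 min

Optimal: Quispe→Task T7 (30 min), Watson→Task T2 (24 min), Okafor→Task T6 (29 min), Leclerc→Task T4 (42 min), Farahani→Task T5 (42 min), Jensen→Task T1 (35 min) — total 30+24+29+42+42+35 = 202 min.
Min-entry greedy (repeatedly take the single cheapest remaining cell) gives 220 min, worse by 18.
Next-best assignment: Quispe→Task T7, Watson→Task T2, Okafor→Task T6, Leclerc→Task T1, Farahani→Task T5, Jensen→Task T4 = 220 min.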